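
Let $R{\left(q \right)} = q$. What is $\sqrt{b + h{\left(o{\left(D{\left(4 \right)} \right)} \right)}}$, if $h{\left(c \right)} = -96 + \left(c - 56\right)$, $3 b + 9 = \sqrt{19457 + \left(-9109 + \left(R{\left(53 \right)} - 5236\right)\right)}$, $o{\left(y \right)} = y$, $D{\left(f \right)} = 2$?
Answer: $\frac{\sqrt{-1377 + 3 \sqrt{5165}}}{3} \approx 11.36 i$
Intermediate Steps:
$b = -3 + \frac{\sqrt{5165}}{3}$ ($b = -3 + \frac{\sqrt{19457 + \left(-9109 + \left(53 - 5236\right)\right)}}{3} = -3 + \frac{\sqrt{19457 - 14292}}{3} = -3 + \frac{\sqrt{5165}}{3} \approx 20.956$)
$h{\left(c \right)} = -152 + c$ ($h{\left(c \right)} = -96 + \left(c - 56\right) = -96 + \left(-56 + c\right) = -152 + c$)
$\sqrt{b + h{\left(o{\left(D{\left(4 \right)} \right)} \right)}} = \sqrt{\left(-3 + \frac{\sqrt{5165}}{3}\right) + \left(-152 + 2\right)} = \sqrt{\left(-3 + \frac{\sqrt{5165}}{3}\right) - 150} = \sqrt{-153 + \frac{\sqrt{5165}}{3}}$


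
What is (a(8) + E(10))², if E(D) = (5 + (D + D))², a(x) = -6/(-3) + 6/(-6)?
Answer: 391876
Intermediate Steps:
a(x) = 1 (a(x) = -6*(-⅓) + 6*(-⅙) = 2 - 1 = 1)
E(D) = (5 + 2*D)²
(a(8) + E(10))² = (1 + (5 + 2*10)²)² = (1 + (5 + 20)²)² = (1 + 25²)² = (1 + 625)² = 626² = 391876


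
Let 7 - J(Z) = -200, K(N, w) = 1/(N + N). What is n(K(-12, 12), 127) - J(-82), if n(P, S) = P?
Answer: -4969/24 ≈ -207.04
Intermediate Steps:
K(N, w) = 1/(2*N)
J(Z) = 207 (J(Z) = 7 - 1*(-200) = 7 + 200 = 207)
n(K(-12, 12), 127) - J(-82) = (½)/(-12) - 1*207 = (½)*(-1/12) - 207 = -1/24 - 207 = -4969/24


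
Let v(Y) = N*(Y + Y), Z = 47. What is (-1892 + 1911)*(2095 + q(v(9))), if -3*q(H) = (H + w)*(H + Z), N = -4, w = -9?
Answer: 26980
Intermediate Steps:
v(Y) = -8*Y (v(Y) = -4*(Y + Y) = -8*Y)
q(H) = -(-9 + H)*(47 + H)/3 (q(H) = -(H - 9)*(H + 47)/3 = -(-9 + H)*(47 + H)/3)
(-1892 + 1911)*(2095 + q(v(9))) = (-1892 + 1911)*(2095 + (141 - (-304)*9/3 - (-8*9)²/3)) = 19*(2095 + (141 - 38/3*(-72) - ⅓*(-72)²)) = 19*(2095 + (141 + 912 - ⅓*5184)) = 19*(2095 + (141 + 912 - 1728)) = 19*(2095 - 675) = 19*1420 = 26980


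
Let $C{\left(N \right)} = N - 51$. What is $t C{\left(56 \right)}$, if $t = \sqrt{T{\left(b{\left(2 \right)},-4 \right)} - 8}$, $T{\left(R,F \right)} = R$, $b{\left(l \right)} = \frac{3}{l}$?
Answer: $\frac{5 i \sqrt{26}}{2} \approx 12.748 i$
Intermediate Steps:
$C{\left(N \right)} = -51 + N$
$t = \frac{i \sqrt{26}}{2}$ ($t = \sqrt{\frac{3}{2} - 8} = \sqrt{- \frac{13}{2}} = \frac{i \sqrt{26}}{2} \approx 2.5495 i$)
$t C{\left(56 \right)} = \frac{i \sqrt{26}}{2} \left(-51 + 56\right) = \frac{i \sqrt{26}}{2} \cdot 5 = \frac{5 i \sqrt{26}}{2}$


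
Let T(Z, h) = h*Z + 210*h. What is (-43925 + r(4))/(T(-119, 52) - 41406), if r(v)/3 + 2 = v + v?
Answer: 43907/36674 ≈ 1.1972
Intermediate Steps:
T(Z, h) = 210*h + Z*h (T(Z, h) = Z*h + 210*h = 210*h + Z*h)
r(v) = -6 + 6*v (r(v) = -6 + 3*(v + v) = -6 + 3*(2*v) = -6 + 6*v)
(-43925 + r(4))/(T(-119, 52) - 41406) = (-43925 + (-6 + 6*4))/(52*(210 - 119) - 41406) = (-43925 + (-6 + 24))/(52*91 - 41406) = (-43925 + 18)/(4732 - 41406) = -43907/(-36674) = -43907*(-1/36674) = 43907/36674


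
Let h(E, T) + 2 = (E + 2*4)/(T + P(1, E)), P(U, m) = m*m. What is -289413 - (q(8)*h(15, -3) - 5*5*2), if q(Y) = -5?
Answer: -64240691/222 ≈ -2.8937e+5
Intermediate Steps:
P(U, m) = m²
h(E, T) = -2 + (8 + E)/(T + E²) (h(E, T) = -2 + (E + 2*4)/(T + E²) = -2 + (E + 8)/(T + E²) = -2 + (8 + E)/(T + E²))
-289413 - (q(8)*h(15, -3) - 5*5*2) = -289413 - (-5*(8 + 15 - 2*(-3) - 2*15²)/(-3 + 15²) - 5*5*2) = -289413 - (-5*(8 + 15 + 6 - 2*225)/(-3 + 225) - 25*2) = -289413 - (-5*(8 + 15 + 6 - 450)/222 - 50) = -289413 - (-5*(-421)/222 - 50) = -289413 - (-5*(-421/222) - 50) = -289413 - (2105/222 - 50) = -289413 - 1*(-8995/222) = -289413 + 8995/222 = -64240691/222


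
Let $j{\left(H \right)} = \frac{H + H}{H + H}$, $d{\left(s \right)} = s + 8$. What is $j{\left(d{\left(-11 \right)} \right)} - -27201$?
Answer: $27202$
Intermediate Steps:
$d{\left(s \right)} = 8 + s$
$j{\left(H \right)} = 1$ ($j{\left(H \right)} = \frac{2 H}{2 H} = 2 H \frac{1}{2 H} = 1$)
$j{\left(d{\left(-11 \right)} \right)} - -27201 = 1 - -27201 = 1 + 27201 = 27202$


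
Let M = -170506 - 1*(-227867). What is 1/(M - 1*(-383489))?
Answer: 1/440850 ≈ 2.2683e-6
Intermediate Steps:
M = 57361 (M = -170506 + 227867 = 57361)
1/(M - 1*(-383489)) = 1/(57361 - 1*(-383489)) = 1/(57361 + 383489) = 1/440850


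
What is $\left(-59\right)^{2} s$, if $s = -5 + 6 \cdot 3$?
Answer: $45253$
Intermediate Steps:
$s = 13$ ($s = -5 + 18 = 13$)
$\left(-59\right)^{2} s = \left(-59\right)^{2} \cdot 13 = 3481 \cdot 13 = 45253$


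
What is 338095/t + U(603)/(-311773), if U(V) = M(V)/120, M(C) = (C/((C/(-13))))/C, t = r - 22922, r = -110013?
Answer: -138679771906699/54527264474760 ≈ -2.5433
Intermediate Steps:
t = -132935 (t = -110013 - 22922 = -132935)
M(C) = -13/C (M(C) = (C/((C*(-1/13))))/C = (C/((-C/13)))/C = (C*(-13/C))/C = -13/C)
U(V) = -13/(120*V) (U(V) = -13/V/120 = -13/V*(1/120) = -13/(120*V))
338095/t + U(603)/(-311773) = 338095/(-132935) - 13/120/603/(-311773) = 338095*(-1/132935) - 13/120*1/603*(-1/311773) = -67619/26587 - 13/72360*(-1/311773) = -67619/26587 + 13/22559894280 = -138679771906699/54527264474760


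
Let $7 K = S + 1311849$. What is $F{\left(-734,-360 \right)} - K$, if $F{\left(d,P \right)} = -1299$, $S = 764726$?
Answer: $- \frac{2085668}{7} \approx -2.9795 \cdot 10^{5}$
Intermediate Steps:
$K = \frac{2076575}{7}$ ($K = \frac{764726 + 1311849}{7} = \frac{1}{7} \cdot 2076575 = \frac{2076575}{7} \approx 2.9665 \cdot 10^{5}$)
$F{\left(-734,-360 \right)} - K = -1299 - \frac{2076575}{7} = - \frac{2085668}{7}$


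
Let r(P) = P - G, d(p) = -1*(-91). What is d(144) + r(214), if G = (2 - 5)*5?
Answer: 320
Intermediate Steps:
G = -15 (G = -3*5 = -15)
d(p) = 91
r(P) = 15 + P (r(P) = P - 1*(-15) = P + 15 = 15 + P)
d(144) + r(214) = 91 + (15 + 214) = 91 + 229 = 320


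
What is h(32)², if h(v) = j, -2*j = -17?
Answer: 289/4 ≈ 72.250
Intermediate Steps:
j = 17/2 (j = -½*(-17) = 17/2 ≈ 8.5000)
h(v) = 17/2
h(32)² = (17/2)² = 289/4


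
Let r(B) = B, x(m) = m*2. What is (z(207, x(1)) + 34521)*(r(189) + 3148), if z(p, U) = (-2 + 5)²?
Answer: 115226610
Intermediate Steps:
x(m) = 2*m
z(p, U) = 9 (z(p, U) = 3² = 9)
(z(207, x(1)) + 34521)*(r(189) + 3148) = (9 + 34521)*(189 + 3148) = 34530*3337 = 115226610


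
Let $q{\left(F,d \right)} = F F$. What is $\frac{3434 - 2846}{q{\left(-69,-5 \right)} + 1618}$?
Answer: $\frac{588}{6379} \approx 0.092177$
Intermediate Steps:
$q{\left(F,d \right)} = F^{2}$
$\frac{3434 - 2846}{q{\left(-69,-5 \right)} + 1618} = \frac{3434 - 2846}{\left(-69\right)^{2} + 1618} = \frac{588}{4761 + 1618} = \frac{588}{6379}$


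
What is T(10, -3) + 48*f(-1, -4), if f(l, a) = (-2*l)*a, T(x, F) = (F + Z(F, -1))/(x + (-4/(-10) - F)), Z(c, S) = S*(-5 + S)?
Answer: -25713/67 ≈ -383.78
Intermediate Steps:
T(x, F) = (6 + F)/(2/5 + x - F) (T(x, F) = (F - (-5 - 1))/(x + (-4/(-10) - F)) = (F - 1*(-6))/(x + (-4*(-1/10) - F)) = (F + 6)/(x + (2/5 - F)) = (6 + F)/(2/5 + x - F))
f(l, a) = -2*a*l
T(10, -3) + 48*f(-1, -4) = 5*(6 - 3)/(2 - 5*(-3) + 5*10) + 48*(-2*(-4)*(-1)) = 5*3/(2 + 15 + 50) + 48*(-8) = 5*3/67 - 384 = 5*(1/67)*3 - 384 = 15/67 - 384 = -25713/67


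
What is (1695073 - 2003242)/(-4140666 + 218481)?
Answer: 102723/1307395 ≈ 0.078571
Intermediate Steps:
(1695073 - 2003242)/(-4140666 + 218481) = -308169/(-3922185) = -308169*(-1/3922185) = 102723/1307395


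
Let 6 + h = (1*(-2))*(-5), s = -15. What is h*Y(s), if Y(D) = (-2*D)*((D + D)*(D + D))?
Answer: 108000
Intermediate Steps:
Y(D) = -8*D**3 (Y(D) = (-2*D)*((2*D)*(2*D)) = (-2*D)*(4*D**2) = -8*D**3)
h = 4 (h = -6 + (1*(-2))*(-5) = -6 - 2*(-5) = -6 + 10 = 4)
h*Y(s) = 4*(-8*(-15)**3) = 4*(-8*(-3375)) = 4*27000 = 108000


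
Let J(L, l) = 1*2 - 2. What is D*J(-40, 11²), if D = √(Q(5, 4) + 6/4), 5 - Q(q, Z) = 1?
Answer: 0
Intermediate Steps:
J(L, l) = 0 (J(L, l) = 2 - 2 = 0)
Q(q, Z) = 4 (Q(q, Z) = 5 - 1*1 = 5 - 1 = 4)
D = √22/2 (D = √(4 + 6/4) = √(4 + 6*(¼)) = √(4 + 3/2) = √(11/2) = √22/2 ≈ 2.3452)
D*J(-40, 11²) = (√22/2)*0 = 0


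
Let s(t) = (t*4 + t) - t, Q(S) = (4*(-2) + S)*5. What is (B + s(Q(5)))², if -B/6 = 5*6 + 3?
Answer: 66564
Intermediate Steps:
B = -198 (B = -6*(5*6 + 3) = -6*(30 + 3) = -6*33 = -198)
Q(S) = -40 + 5*S (Q(S) = (-8 + S)*5 = -40 + 5*S)
s(t) = 4*t (s(t) = (4*t + t) - t = 5*t - t = 4*t)
(B + s(Q(5)))² = (-198 + 4*(-40 + 5*5))² = (-198 + 4*(-40 + 25))² = (-198 + 4*(-15))² = (-198 - 60)² = (-258)² = 66564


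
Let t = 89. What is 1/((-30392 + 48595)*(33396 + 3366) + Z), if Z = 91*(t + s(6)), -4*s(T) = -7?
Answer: 4/2676747777 ≈ 1.4944e-9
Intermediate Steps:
s(T) = 7/4 (s(T) = -¼*(-7) = 7/4)
Z = 33033/4 (Z = 91*(89 + 7/4) = 91*(363/4) = 33033/4 ≈ 8258.3)
1/((-30392 + 48595)*(33396 + 3366) + Z) = 1/((-30392 + 48595)*(33396 + 3366) + 33033/4) = 1/(18203*36762 + 33033/4) = 1/(669178686 + 33033/4) = 1/(2676747777/4) = 4/2676747777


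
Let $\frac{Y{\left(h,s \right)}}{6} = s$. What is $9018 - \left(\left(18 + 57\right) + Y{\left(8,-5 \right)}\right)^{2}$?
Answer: $6993$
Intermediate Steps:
$Y{\left(h,s \right)} = 6 s$
$9018 - \left(\left(18 + 57\right) + Y{\left(8,-5 \right)}\right)^{2} = 9018 - \left(\left(18 + 57\right) + 6 \left(-5\right)\right)^{2} = 9018 - \left(75 - 30\right)^{2} = 9018 - 45^{2} = 9018 - 2025 = 6993$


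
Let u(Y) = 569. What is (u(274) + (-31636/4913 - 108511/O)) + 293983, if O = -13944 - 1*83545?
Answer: 141077093138803/478963457 ≈ 2.9455e+5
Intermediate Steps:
O = -97489 (O = -13944 - 83545 = -97489)
(u(274) + (-31636/4913 - 108511/O)) + 293983 = (569 + (-31636/4913 - 108511/(-97489))) + 293983 = (569 + (-31636*1/4913 - 108511*(-1/97489))) + 293983 = (569 + (-31636/4913 + 108511/97489)) + 293983 = (569 - 2551047461/478963457) + 293983 = 269979159572/478963457 + 293983 = 141077093138803/478963457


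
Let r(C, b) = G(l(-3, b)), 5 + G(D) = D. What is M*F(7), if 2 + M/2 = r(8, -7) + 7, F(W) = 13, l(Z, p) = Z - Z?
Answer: 0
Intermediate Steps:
l(Z, p) = 0
G(D) = -5 + D
r(C, b) = -5 (r(C, b) = -5 + 0 = -5)
M = 0 (M = -4 + 2*(-5 + 7) = -4 + 2*2 = -4 + 4 = 0)
M*F(7) = 0*13 = 0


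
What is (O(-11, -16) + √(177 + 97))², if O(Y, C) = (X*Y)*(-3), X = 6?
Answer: (198 + √274)² ≈ 46033.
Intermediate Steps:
O(Y, C) = -18*Y (O(Y, C) = (6*Y)*(-3) = -18*Y)
(O(-11, -16) + √(177 + 97))² = (-18*(-11) + √(177 + 97))² = (198 + √274)²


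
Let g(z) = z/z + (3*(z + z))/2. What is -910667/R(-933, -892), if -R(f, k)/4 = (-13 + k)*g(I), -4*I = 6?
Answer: 910667/12670 ≈ 71.876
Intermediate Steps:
I = -3/2 (I = -¼*6 = -3/2 ≈ -1.5000)
g(z) = 1 + 3*z (g(z) = 1 + (3*(2*z))*(½) = 1 + (6*z)*(½) = 1 + 3*z)
R(f, k) = -182 + 14*k (R(f, k) = -4*(-13 + k)*(1 + 3*(-3/2)) = -4*(-13 + k)*(1 - 9/2) = -4*(-13 + k)*(-7)/2 = -4*(91/2 - 7*k/2) = -182 + 14*k)
-910667/R(-933, -892) = -910667/(-182 + 14*(-892)) = -910667/(-182 - 12488) = -910667/(-12670) = -910667*(-1/12670) = 910667/12670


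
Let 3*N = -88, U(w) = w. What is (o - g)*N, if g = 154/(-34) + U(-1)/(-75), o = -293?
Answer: 32367896/3825 ≈ 8462.2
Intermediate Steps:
g = -5758/1275 (g = 154/(-34) - 1/(-75) = 154*(-1/34) - 1*(-1/75) = -77/17 + 1/75 = -5758/1275 ≈ -4.5161)
N = -88/3 (N = (⅓)*(-88) = -88/3 ≈ -29.333)
(o - g)*N = (-293 - 1*(-5758/1275))*(-88/3) = (-293 + 5758/1275)*(-88/3) = -367817/1275*(-88/3) = 32367896/3825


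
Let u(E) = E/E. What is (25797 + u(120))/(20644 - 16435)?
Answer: 25798/4209 ≈ 6.1292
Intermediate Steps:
u(E) = 1
(25797 + u(120))/(20644 - 16435) = (25797 + 1)/(20644 - 16435) = 25798/4209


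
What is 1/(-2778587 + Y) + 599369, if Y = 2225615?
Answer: 331434274667/552972 ≈ 5.9937e+5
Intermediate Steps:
1/(-2778587 + Y) + 599369 = 1/(-2778587 + 2225615) + 599369 = 1/(-552972) + 599369 = -1/552972 + 599369 = 331434274667/552972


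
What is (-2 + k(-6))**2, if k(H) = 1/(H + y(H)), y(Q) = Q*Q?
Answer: 3481/900 ≈ 3.8678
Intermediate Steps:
y(Q) = Q**2
k(H) = 1/(H + H**2)
(-2 + k(-6))**2 = (-2 + 1/((-6)*(1 - 6)))**2 = (-2 - 1/6/(-5))**2 = (-2 - 1/6*(-1/5))**2 = (-2 + 1/30)**2 = (-59/30)**2 = 3481/900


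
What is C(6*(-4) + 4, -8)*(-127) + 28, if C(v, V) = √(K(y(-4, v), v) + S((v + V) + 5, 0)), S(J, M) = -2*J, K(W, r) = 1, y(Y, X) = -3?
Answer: 28 - 127*√47 ≈ -842.67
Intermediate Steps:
C(v, V) = √(-9 - 2*V - 2*v) (C(v, V) = √(1 - 2*((v + V) + 5)) = √(1 - 2*((V + v) + 5)) = √(1 - 2*(5 + V + v)) = √(1 + (-10 - 2*V - 2*v)) = √(-9 - 2*V - 2*v))
C(6*(-4) + 4, -8)*(-127) + 28 = √(-9 - 2*(-8) - 2*(6*(-4) + 4))*(-127) + 28 = √(-9 + 16 - 2*(-24 + 4))*(-127) + 28 = √(-9 + 16 - 2*(-20))*(-127) + 28 = √(-9 + 16 + 40)*(-127) + 28 = √47*(-127) + 28 = -127*√47 + 28 = 28 - 127*√47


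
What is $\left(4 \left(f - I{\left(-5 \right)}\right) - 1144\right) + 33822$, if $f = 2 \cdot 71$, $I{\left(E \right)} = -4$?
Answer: $33262$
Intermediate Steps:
$f = 142$
$\left(4 \left(f - I{\left(-5 \right)}\right) - 1144\right) + 33822 = \left(4 \left(142 - -4\right) - 1144\right) + 33822 = \left(4 \left(142 + 4\right) - 1144\right) + 33822 = \left(4 \cdot 146 - 1144\right) + 33822 = \left(584 - 1144\right) + 33822 = -560 + 33822 = 33262$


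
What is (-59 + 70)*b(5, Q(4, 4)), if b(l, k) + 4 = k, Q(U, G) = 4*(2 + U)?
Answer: 220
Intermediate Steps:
Q(U, G) = 8 + 4*U
b(l, k) = -4 + k
(-59 + 70)*b(5, Q(4, 4)) = (-59 + 70)*(-4 + (8 + 4*4)) = 11*(-4 + (8 + 16)) = 11*(-4 + 24) = 11*20 = 220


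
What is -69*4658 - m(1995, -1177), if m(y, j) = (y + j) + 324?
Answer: -322544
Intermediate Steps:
m(y, j) = 324 + j + y (m(y, j) = (j + y) + 324 = 324 + j + y)
-69*4658 - m(1995, -1177) = -69*4658 - (324 - 1177 + 1995) = -321402 - 1*1142 = -321402 - 1142 = -322544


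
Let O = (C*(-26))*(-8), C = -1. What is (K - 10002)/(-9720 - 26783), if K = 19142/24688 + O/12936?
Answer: 199627245133/728608932744 ≈ 0.27398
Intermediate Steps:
O = -208 (O = -1*(-26)*(-8) = 26*(-8) = -208)
K = 15155363/19960248 (K = 19142/24688 - 208/12936 = 19142*(1/24688) - 208*1/12936 = 9571/12344 - 26/1617 = 15155363/19960248 ≈ 0.75928)
(K - 10002)/(-9720 - 26783) = (15155363/19960248 - 10002)/(-9720 - 26783) = -199627245133/19960248/(-36503) = -199627245133/19960248*(-1/36503) = 199627245133/728608932744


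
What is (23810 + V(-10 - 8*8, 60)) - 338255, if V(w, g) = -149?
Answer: -314594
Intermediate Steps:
(23810 + V(-10 - 8*8, 60)) - 338255 = (23810 - 149) - 338255 = 23661 - 338255 = -314594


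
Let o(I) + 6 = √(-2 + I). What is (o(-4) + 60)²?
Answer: (54 + I*√6)² ≈ 2910.0 + 264.54*I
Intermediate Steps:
o(I) = -6 + √(-2 + I)
(o(-4) + 60)² = ((-6 + √(-2 - 4)) + 60)² = ((-6 + √(-6)) + 60)² = ((-6 + I*√6) + 60)² = (54 + I*√6)²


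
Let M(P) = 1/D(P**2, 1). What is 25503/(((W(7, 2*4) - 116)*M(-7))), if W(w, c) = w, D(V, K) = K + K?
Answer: -51006/109 ≈ -467.94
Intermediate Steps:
D(V, K) = 2*K
M(P) = 1/2 (M(P) = 1/(2*1) = 1/2)
25503/(((W(7, 2*4) - 116)*M(-7))) = 25503/(((7 - 116)*(1/2))) = 25503/((-109*1/2)) = 25503/(-109/2) = 25503*(-2/109) = -51006/109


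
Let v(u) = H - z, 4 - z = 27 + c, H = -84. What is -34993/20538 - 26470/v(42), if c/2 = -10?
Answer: 8584229/26406 ≈ 325.09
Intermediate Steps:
c = -20 (c = 2*(-10) = -20)
z = -3 (z = 4 - (27 - 20) = 4 - 1*7 = 4 - 7 = -3)
v(u) = -81 (v(u) = -84 - 1*(-3) = -84 + 3 = -81)
-34993/20538 - 26470/v(42) = -34993/20538 - 26470/(-81) = -34993*1/20538 - 26470*(-1/81) = -4999/2934 + 26470/81 = 8584229/26406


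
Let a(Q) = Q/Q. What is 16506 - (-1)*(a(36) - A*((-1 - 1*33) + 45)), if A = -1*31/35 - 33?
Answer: 590791/35 ≈ 16880.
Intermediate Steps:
a(Q) = 1
A = -1186/35 (A = -31*1/35 - 33 = -31/35 - 33 = -1186/35 ≈ -33.886)
16506 - (-1)*(a(36) - A*((-1 - 1*33) + 45)) = 16506 - (-1)*(1 - (-1186)*((-1 - 1*33) + 45)/35) = 16506 - (-1)*(1 - (-1186)*((-1 - 33) + 45)/35) = 16506 - (-1)*(1 - (-1186)*(-34 + 45)/35) = 16506 - (-1)*(1 - (-1186)*11/35) = 16506 - (-1)*(1 - 1*(-13046/35)) = 16506 - (-1)*(1 + 13046/35) = 16506 - (-1)*13081/35 = 16506 - 1*(-13081/35) = 16506 + 13081/35 = 590791/35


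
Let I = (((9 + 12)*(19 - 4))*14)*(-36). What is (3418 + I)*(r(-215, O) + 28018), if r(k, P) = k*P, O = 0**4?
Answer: -4352372156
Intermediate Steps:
O = 0
r(k, P) = P*k
I = -158760 (I = ((21*15)*14)*(-36) = (315*14)*(-36) = 4410*(-36) = -158760)
(3418 + I)*(r(-215, O) + 28018) = (3418 - 158760)*(0*(-215) + 28018) = -155342*(0 + 28018) = -155342*28018 = -4352372156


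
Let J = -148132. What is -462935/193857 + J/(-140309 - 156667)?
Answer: -159011929/84167948 ≈ -1.8892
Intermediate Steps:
-462935/193857 + J/(-140309 - 156667) = -462935/193857 - 148132/(-140309 - 156667) = -462935*1/193857 - 148132/(-296976) = -24365/10203 - 148132*(-1/296976) = -24365/10203 + 37033/74244 = -159011929/84167948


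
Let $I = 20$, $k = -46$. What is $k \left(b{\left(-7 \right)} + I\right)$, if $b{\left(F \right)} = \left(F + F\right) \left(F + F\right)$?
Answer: $-9936$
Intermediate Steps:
$b{\left(F \right)} = 4 F^{2}$ ($b{\left(F \right)} = 2 F 2 F = 4 F^{2}$)
$k \left(b{\left(-7 \right)} + I\right) = - 46 \left(4 \left(-7\right)^{2} + 20\right) = - 46 \left(4 \cdot 49 + 20\right) = - 46 \left(196 + 20\right) = \left(-46\right) 216 = -9936$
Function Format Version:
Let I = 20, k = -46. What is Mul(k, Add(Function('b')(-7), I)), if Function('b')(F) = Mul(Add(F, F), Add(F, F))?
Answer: -9936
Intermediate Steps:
Function('b')(F) = Mul(4, Pow(F, 2)) (Function('b')(F) = Mul(Mul(2, F), Mul(2, F)) = Mul(4, Pow(F, 2)))
Mul(k, Add(Function('b')(-7), I)) = Mul(-46, Add(Mul(4, Pow(-7, 2)), 20)) = Mul(-46, Add(Mul(4, 49), 20)) = Mul(-46, Add(196, 20)) = Mul(-46, 216) = -9936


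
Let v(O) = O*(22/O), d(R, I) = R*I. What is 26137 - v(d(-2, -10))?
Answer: 26115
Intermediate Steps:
d(R, I) = I*R
v(O) = 22
26137 - v(d(-2, -10)) = 26137 - 1*22 = 26137 - 22 = 26115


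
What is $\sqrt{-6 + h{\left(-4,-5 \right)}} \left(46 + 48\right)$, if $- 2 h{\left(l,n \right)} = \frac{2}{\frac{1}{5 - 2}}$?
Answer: $282 i \approx 282.0 i$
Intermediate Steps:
$h{\left(l,n \right)} = -3$ ($h{\left(l,n \right)} = - \frac{2 \frac{1}{\frac{1}{5 - 2}}}{2} = - \frac{2 \frac{1}{\frac{1}{3}}}{2} = - \frac{2 \cdot 3}{2} = \left(- \frac{1}{2}\right) 6 = -3$)
$\sqrt{-6 + h{\left(-4,-5 \right)}} \left(46 + 48\right) = \sqrt{-6 - 3} \left(46 + 48\right) = \sqrt{-9} \cdot 94 = 3 i 94 = 282 i$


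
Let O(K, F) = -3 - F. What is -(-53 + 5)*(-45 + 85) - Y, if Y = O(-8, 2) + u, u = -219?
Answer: 2144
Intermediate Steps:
Y = -224 (Y = (-3 - 1*2) - 219 = (-3 - 2) - 219 = -5 - 219 = -224)
-(-53 + 5)*(-45 + 85) - Y = -(-53 + 5)*(-45 + 85) - 1*(-224) = -(-48)*40 + 224 = -1*(-1920) + 224 = 1920 + 224 = 2144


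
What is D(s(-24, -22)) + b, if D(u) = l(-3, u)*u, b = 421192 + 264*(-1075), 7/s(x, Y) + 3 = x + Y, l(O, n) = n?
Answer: 6732209/49 ≈ 1.3739e+5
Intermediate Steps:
s(x, Y) = 7/(-3 + Y + x) (s(x, Y) = 7/(-3 + (x + Y)) = 7/(-3 + (Y + x)) = 7/(-3 + Y + x))
b = 137392 (b = 421192 - 283800 = 137392)
D(u) = u² (D(u) = u*u = u²)
D(s(-24, -22)) + b = (7/(-3 - 22 - 24))² + 137392 = (7/(-49))² + 137392 = (7*(-1/49))² + 137392 = (-⅐)² + 137392 = 1/49 + 137392 = 6732209/49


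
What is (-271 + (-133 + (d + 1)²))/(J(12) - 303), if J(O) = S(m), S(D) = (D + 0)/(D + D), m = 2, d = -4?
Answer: 158/121 ≈ 1.3058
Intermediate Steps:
S(D) = ½ (S(D) = D/((2*D)) = D*(1/(2*D)) = ½)
J(O) = ½
(-271 + (-133 + (d + 1)²))/(J(12) - 303) = (-271 + (-133 + (-4 + 1)²))/(½ - 303) = (-271 + (-133 + (-3)²))/(-605/2) = (-271 + (-133 + 9))*(-2/605) = (-271 - 124)*(-2/605) = -395*(-2/605) = 158/121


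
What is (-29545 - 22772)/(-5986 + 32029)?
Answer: -17439/8681 ≈ -2.0089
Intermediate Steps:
(-29545 - 22772)/(-5986 + 32029) = -52317/26043 = -52317*1/26043 = -17439/8681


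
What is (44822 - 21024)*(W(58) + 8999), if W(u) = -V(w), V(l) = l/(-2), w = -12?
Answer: 214015414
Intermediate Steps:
V(l) = -l/2 (V(l) = l*(-½) = -l/2)
W(u) = -6 (W(u) = -(-1)*(-12)/2 = -1*6 = -6)
(44822 - 21024)*(W(58) + 8999) = (44822 - 21024)*(-6 + 8999) = 23798*8993 = 214015414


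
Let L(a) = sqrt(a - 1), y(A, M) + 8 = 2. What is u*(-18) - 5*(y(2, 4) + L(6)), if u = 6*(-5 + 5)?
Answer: 30 - 5*sqrt(5) ≈ 18.820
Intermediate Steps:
y(A, M) = -6 (y(A, M) = -8 + 2 = -6)
L(a) = sqrt(-1 + a)
u = 0 (u = 6*0 = 0)
u*(-18) - 5*(y(2, 4) + L(6)) = 0*(-18) - 5*(-6 + sqrt(-1 + 6)) = 0 - 5*(-6 + sqrt(5)) = 0 + (30 - 5*sqrt(5)) = 30 - 5*sqrt(5)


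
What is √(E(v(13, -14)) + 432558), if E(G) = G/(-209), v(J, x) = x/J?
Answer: 70*√651669733/2717 ≈ 657.69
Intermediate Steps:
E(G) = -G/209 (E(G) = G*(-1/209) = -G/209)
√(E(v(13, -14)) + 432558) = √(-(-14)/(209*13) + 432558) = √(-1/209*(-14/13) + 432558) = √(14/2717 + 432558) = √(1175260100/2717) = 70*√651669733/2717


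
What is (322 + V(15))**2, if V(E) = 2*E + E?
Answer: 134689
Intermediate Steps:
V(E) = 3*E
(322 + V(15))**2 = (322 + 3*15)**2 = (322 + 45)**2 = 367**2 = 134689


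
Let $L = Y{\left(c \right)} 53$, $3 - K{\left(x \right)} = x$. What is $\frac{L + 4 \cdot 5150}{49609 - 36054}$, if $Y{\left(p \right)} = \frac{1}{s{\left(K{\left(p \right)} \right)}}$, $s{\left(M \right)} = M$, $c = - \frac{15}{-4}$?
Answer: $\frac{61588}{40665} \approx 1.5145$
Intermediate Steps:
$K{\left(x \right)} = 3 - x$
$c = \frac{15}{4}$ ($c = \left(-15\right) \left(- \frac{1}{4}\right) = \frac{15}{4} \approx 3.75$)
$Y{\left(p \right)} = \frac{1}{3 - p}$
$L = - \frac{212}{3}$ ($L = - \frac{1}{-3 + \frac{15}{4}} \cdot 53 = - \frac{1}{\frac{3}{4}} \cdot 53 = \left(-1\right) \frac{4}{3} \cdot 53 = \left(- \frac{4}{3}\right) 53 = - \frac{212}{3} \approx -70.667$)
$\frac{L + 4 \cdot 5150}{49609 - 36054} = \frac{- \frac{212}{3} + 4 \cdot 5150}{49609 - 36054} = \frac{- \frac{212}{3} + 20600}{13555} = \frac{61588}{3} \cdot \frac{1}{13555} = \frac{61588}{40665}$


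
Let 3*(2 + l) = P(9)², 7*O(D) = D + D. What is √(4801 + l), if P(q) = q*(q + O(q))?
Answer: √412298/7 ≈ 91.729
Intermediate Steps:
O(D) = 2*D/7 (O(D) = (D + D)/7 = (2*D)/7 = 2*D/7)
P(q) = 9*q²/7 (P(q) = q*(q + 2*q/7) = q*(9*q/7) = 9*q²/7)
l = 177049/49 (l = -2 + ((9/7)*9²)²/3 = -2 + ((9/7)*81)²/3 = -2 + (729/7)²/3 = -2 + (⅓)*(531441/49) = -2 + 177147/49 = 177049/49 ≈ 3613.2)
√(4801 + l) = √(4801 + 177049/49) = √(412298/49) = √412298/7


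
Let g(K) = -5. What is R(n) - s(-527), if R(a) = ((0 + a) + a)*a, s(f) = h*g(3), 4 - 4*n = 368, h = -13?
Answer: 16497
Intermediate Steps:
n = -91 (n = 1 - 1/4*368 = 1 - 92 = -91)
s(f) = 65 (s(f) = -13*(-5) = 65)
R(a) = 2*a**2 (R(a) = (a + a)*a = (2*a)*a = 2*a**2)
R(n) - s(-527) = 2*(-91)**2 - 1*65 = 2*8281 - 65 = 16562 - 65 = 16497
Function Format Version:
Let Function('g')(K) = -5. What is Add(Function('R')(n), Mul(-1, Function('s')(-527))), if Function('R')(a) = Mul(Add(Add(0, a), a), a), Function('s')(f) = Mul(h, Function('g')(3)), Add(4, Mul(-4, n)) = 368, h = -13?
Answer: 16497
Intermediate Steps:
n = -91 (n = Add(1, Mul(Rational(-1, 4), 368)) = Add(1, -92) = -91)
Function('s')(f) = 65 (Function('s')(f) = Mul(-13, -5) = 65)
Function('R')(a) = Mul(2, Pow(a, 2)) (Function('R')(a) = Mul(Add(a, a), a) = Mul(Mul(2, a), a) = Mul(2, Pow(a, 2)))
Add(Function('R')(n), Mul(-1, Function('s')(-527))) = Add(Mul(2, Pow(-91, 2)), Mul(-1, 65)) = Add(Mul(2, 8281), -65) = Add(16562, -65) = 16497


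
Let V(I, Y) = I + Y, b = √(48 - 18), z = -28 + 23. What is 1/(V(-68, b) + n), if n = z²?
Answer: -43/1819 - √30/1819 ≈ -0.026650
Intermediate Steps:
z = -5
b = √30 ≈ 5.4772
n = 25 (n = (-5)² = 25)
1/(V(-68, b) + n) = 1/((-68 + √30) + 25) = 1/(-43 + √30)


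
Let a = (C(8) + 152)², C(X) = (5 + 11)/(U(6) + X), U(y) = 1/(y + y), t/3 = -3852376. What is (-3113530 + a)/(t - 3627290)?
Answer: 14536059837/71435094481 ≈ 0.20349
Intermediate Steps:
t = -11557128 (t = 3*(-3852376) = -11557128)
U(y) = 1/(2*y)
C(X) = 16/(1/12 + X) (C(X) = (5 + 11)/((½)/6 + X) = 16/((½)*(⅙) + X) = 16/(1/12 + X))
a = 223084096/9409 (a = (192/(1 + 12*8) + 152)² = (192/(1 + 96) + 152)² = (192/97 + 152)² = (14936/97)² = 223084096/9409 ≈ 23710.)
(-3113530 + a)/(t - 3627290) = (-3113530 + 223084096/9409)/(-11557128 - 3627290) = -29072119674/9409/(-15184418) = -29072119674/9409*(-1/15184418) = 14536059837/71435094481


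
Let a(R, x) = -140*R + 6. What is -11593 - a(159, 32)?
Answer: 10661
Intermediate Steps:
a(R, x) = 6 - 140*R
-11593 - a(159, 32) = -11593 - (6 - 140*159) = -11593 - (6 - 22260) = -11593 - 1*(-22254) = -11593 + 22254 = 10661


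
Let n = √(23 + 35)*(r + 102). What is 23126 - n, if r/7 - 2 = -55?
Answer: 23126 + 269*√58 ≈ 25175.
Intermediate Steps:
r = -371 (r = 14 + 7*(-55) = 14 - 385 = -371)
n = -269*√58 (n = √(23 + 35)*(-371 + 102) = √58*(-269) = -269*√58 ≈ -2048.6)
23126 - n = 23126 - (-269)*√58 = 23126 + 269*√58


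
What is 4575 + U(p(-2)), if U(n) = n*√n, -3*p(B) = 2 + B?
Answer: 4575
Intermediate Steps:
p(B) = -⅔ - B/3 (p(B) = -(2 + B)/3 = -⅔ - B/3)
U(n) = n^(3/2)
4575 + U(p(-2)) = 4575 + (-⅔ - ⅓*(-2))^(3/2) = 4575 + (-⅔ + ⅔)^(3/2) = 4575 + 0^(3/2) = 4575 + 0 = 4575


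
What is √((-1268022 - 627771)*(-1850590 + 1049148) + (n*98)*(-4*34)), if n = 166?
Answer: √1519365921058 ≈ 1.2326e+6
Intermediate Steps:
√((-1268022 - 627771)*(-1850590 + 1049148) + (n*98)*(-4*34)) = √((-1268022 - 627771)*(-1850590 + 1049148) + (166*98)*(-4*34)) = √(-1895793*(-801442) + 16268*(-136)) = √(1519368133506 - 2212448) = √1519365921058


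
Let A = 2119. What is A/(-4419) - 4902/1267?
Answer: -24346711/5598873 ≈ -4.3485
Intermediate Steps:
A/(-4419) - 4902/1267 = 2119/(-4419) - 4902/1267 = 2119*(-1/4419) - 4902*1/1267 = -2119/4419 - 4902/1267 = -24346711/5598873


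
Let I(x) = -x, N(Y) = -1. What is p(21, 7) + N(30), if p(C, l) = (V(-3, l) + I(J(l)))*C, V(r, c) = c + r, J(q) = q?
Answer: -64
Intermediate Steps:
p(C, l) = -3*C (p(C, l) = ((l - 3) - l)*C = ((-3 + l) - l)*C = -3*C)
p(21, 7) + N(30) = -3*21 - 1 = -63 - 1 = -64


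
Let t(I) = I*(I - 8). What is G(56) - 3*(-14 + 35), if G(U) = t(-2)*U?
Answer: 1057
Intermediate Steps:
t(I) = I*(-8 + I)
G(U) = 20*U (G(U) = (-2*(-8 - 2))*U = (-2*(-10))*U = 20*U)
G(56) - 3*(-14 + 35) = 20*56 - 3*(-14 + 35) = 1120 - 3*21 = 1120 - 1*63 = 1120 - 63 = 1057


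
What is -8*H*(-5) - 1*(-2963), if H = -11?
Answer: 2523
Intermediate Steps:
-8*H*(-5) - 1*(-2963) = -8*(-11)*(-5) - 1*(-2963) = 88*(-5) + 2963 = -440 + 2963 = 2523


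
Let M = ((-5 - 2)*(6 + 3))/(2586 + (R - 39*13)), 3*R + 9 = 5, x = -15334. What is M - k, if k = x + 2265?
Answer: 81458888/6233 ≈ 13069.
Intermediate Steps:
R = -4/3 (R = -3 + (1/3)*5 = -3 + 5/3 = -4/3 ≈ -1.3333)
k = -13069 (k = -15334 + 2265 = -13069)
M = -189/6233 (M = ((-5 - 2)*(6 + 3))/(2586 + (-4/3 - 39*13)) = (-7*9)/(2586 + (-4/3 - 507)) = -63/(2586 - 1525/3) = -63/(6233/3) = (3/6233)*(-63) = -189/6233 ≈ -0.030322)
M - k = -189/6233 - 1*(-13069) = -189/6233 + 13069 = 81458888/6233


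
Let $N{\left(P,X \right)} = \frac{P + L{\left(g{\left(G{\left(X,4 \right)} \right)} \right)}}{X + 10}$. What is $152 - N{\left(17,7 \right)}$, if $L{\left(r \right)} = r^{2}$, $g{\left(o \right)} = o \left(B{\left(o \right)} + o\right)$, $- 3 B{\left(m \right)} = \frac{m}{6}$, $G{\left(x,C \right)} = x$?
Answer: $\frac{8107}{324} \approx 25.022$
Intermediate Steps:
$B{\left(m \right)} = - \frac{m}{18}$ ($B{\left(m \right)} = - \frac{m \frac{1}{6}}{3} = - \frac{\frac{1}{6} m}{3} = - \frac{m}{18}$)
$g{\left(o \right)} = \frac{17 o^{2}}{18}$ ($g{\left(o \right)} = o \left(- \frac{o}{18} + o\right) = o \frac{17 o}{18} = \frac{17 o^{2}}{18}$)
$N{\left(P,X \right)} = \frac{P + \frac{289 X^{4}}{324}}{10 + X}$ ($N{\left(P,X \right)} = \frac{P + \left(\frac{17 X^{2}}{18}\right)^{2}}{X + 10} = \frac{P + \frac{289 X^{4}}{324}}{10 + X}$)
$152 - N{\left(17,7 \right)} = 152 - \frac{17 + \frac{289 \cdot 7^{4}}{324}}{10 + 7} = 152 - \frac{17 + \frac{289}{324} \cdot 2401}{17} = 152 - \frac{17 + \frac{693889}{324}}{17} = 152 - \frac{1}{17} \cdot \frac{699397}{324} = 152 - \frac{41141}{324} = \frac{8107}{324}$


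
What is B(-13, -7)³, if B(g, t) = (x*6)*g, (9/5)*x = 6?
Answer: -17576000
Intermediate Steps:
x = 10/3 (x = (5/9)*6 = 10/3 ≈ 3.3333)
B(g, t) = 20*g (B(g, t) = ((10/3)*6)*g = 20*g)
B(-13, -7)³ = (20*(-13))³ = (-260)³ = -17576000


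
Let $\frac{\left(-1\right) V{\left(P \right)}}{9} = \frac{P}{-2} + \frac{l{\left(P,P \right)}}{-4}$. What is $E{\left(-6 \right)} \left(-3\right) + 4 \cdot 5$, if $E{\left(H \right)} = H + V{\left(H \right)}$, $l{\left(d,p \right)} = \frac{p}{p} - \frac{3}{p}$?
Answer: $\frac{871}{8} \approx 108.88$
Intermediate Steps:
$l{\left(d,p \right)} = 1 - \frac{3}{p}$
$V{\left(P \right)} = \frac{9 P}{2} + \frac{9 \left(-3 + P\right)}{4 P}$ ($V{\left(P \right)} = - 9 \left(\frac{P}{-2} + \frac{\frac{1}{P} \left(-3 + P\right)}{-4}\right) = - 9 \left(P \left(- \frac{1}{2}\right) + \frac{-3 + P}{P} \left(- \frac{1}{4}\right)\right) = - 9 \left(- \frac{P}{2} - \frac{-3 + P}{4 P}\right) = \frac{9 P}{2} + \frac{9 \left(-3 + P\right)}{4 P}$)
$E{\left(H \right)} = H + \frac{9 \left(-3 + H + 2 H^{2}\right)}{4 H}$
$E{\left(-6 \right)} \left(-3\right) + 4 \cdot 5 = \frac{-27 + 9 \left(-6\right) + 22 \left(-6\right)^{2}}{4 \left(-6\right)} \left(-3\right) + 4 \cdot 5 = \frac{1}{4} \left(- \frac{1}{6}\right) \left(-27 - 54 + 22 \cdot 36\right) \left(-3\right) + 20 = \frac{1}{4} \left(- \frac{1}{6}\right) \left(-27 - 54 + 792\right) \left(-3\right) + 20 = \frac{1}{4} \left(- \frac{1}{6}\right) 711 \left(-3\right) + 20 = \left(- \frac{237}{8}\right) \left(-3\right) + 20 = \frac{711}{8} + 20 = \frac{871}{8}$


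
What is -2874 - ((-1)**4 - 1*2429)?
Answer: -446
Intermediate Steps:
-2874 - ((-1)**4 - 1*2429) = -2874 - (1 - 2429) = -2874 - 1*(-2428) = -2874 + 2428 = -446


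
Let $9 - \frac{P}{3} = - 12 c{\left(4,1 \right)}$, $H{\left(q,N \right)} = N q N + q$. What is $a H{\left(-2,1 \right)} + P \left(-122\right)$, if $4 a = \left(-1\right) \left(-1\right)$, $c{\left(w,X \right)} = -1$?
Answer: $1097$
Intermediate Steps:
$H{\left(q,N \right)} = q + q N^{2}$ ($H{\left(q,N \right)} = q N^{2} + q = q + q N^{2}$)
$P = -9$ ($P = 27 - 3 \left(\left(-12\right) \left(-1\right)\right) = 27 - 36 = -9$)
$a = \frac{1}{4}$ ($a = \frac{\left(-1\right) \left(-1\right)}{4} = \frac{1}{4} \cdot 1 = \frac{1}{4} \approx 0.25$)
$a H{\left(-2,1 \right)} + P \left(-122\right) = \frac{\left(-2\right) \left(1 + 1^{2}\right)}{4} - -1098 = \frac{\left(-2\right) \left(1 + 1\right)}{4} + 1098 = \frac{\left(-2\right) 2}{4} + 1098 = \frac{1}{4} \left(-4\right) + 1098 = -1 + 1098 = 1097$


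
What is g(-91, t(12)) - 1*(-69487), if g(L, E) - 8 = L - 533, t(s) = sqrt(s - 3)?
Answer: 68871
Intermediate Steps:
t(s) = sqrt(-3 + s)
g(L, E) = -525 + L (g(L, E) = 8 + (L - 533) = 8 + (-533 + L) = -525 + L)
g(-91, t(12)) - 1*(-69487) = (-525 - 91) - 1*(-69487) = -616 + 69487 = 68871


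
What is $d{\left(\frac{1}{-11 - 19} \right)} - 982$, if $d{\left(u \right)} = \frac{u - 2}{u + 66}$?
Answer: $- \frac{1943439}{1979} \approx -982.03$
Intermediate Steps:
$d{\left(u \right)} = \frac{-2 + u}{66 + u}$
$d{\left(\frac{1}{-11 - 19} \right)} - 982 = \frac{-2 + \frac{1}{-11 - 19}}{66 + \frac{1}{-11 - 19}} - 982 = \frac{-2 + \frac{1}{-30}}{66 + \frac{1}{-30}} - 982 = \frac{-2 - \frac{1}{30}}{66 - \frac{1}{30}} - 982 = \frac{1}{\frac{1979}{30}} \left(- \frac{61}{30}\right) - 982 = \frac{30}{1979} \left(- \frac{61}{30}\right) - 982 = - \frac{61}{1979} - 982 = - \frac{1943439}{1979}$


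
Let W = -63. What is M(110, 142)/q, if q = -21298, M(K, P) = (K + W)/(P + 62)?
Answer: -47/4344792 ≈ -1.0818e-5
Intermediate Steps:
M(K, P) = (-63 + K)/(62 + P) (M(K, P) = (K - 63)/(P + 62) = (-63 + K)/(62 + P))
M(110, 142)/q = ((-63 + 110)/(62 + 142))/(-21298) = (47/204)*(-1/21298) = -47/4344792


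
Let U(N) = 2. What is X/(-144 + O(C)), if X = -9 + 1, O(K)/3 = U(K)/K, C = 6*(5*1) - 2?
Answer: 112/2013 ≈ 0.055638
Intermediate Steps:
C = 28 (C = 6*5 - 2 = 30 - 2 = 28)
O(K) = 6/K (O(K) = 3*(2/K) = 6/K)
X = -8
X/(-144 + O(C)) = -8/(-144 + 6/28) = -8/(-144 + 6*(1/28)) = -8/(-144 + 3/14) = -8/(-2013/14) = -14/2013*(-8) = 112/2013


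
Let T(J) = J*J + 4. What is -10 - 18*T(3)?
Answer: -244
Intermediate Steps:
T(J) = 4 + J**2 (T(J) = J**2 + 4 = 4 + J**2)
-10 - 18*T(3) = -10 - 18*(4 + 3**2) = -10 - 18*(4 + 9) = -10 - 18*13 = -10 - 234 = -244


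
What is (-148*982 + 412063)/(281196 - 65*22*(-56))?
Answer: 266727/361276 ≈ 0.73829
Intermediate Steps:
(-148*982 + 412063)/(281196 - 65*22*(-56)) = (-145336 + 412063)/(281196 - 1430*(-56)) = 266727/(281196 + 80080) = 266727/361276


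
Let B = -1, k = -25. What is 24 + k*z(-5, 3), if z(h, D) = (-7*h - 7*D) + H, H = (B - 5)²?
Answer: -1226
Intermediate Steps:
H = 36 (H = (-1 - 5)² = (-6)² = 36)
z(h, D) = 36 - 7*D - 7*h (z(h, D) = (-7*h - 7*D) + 36 = (-7*D - 7*h) + 36 = 36 - 7*D - 7*h)
24 + k*z(-5, 3) = 24 - 25*(36 - 7*3 - 7*(-5)) = 24 - 25*(36 - 21 + 35) = 24 - 25*50 = 24 - 1250 = -1226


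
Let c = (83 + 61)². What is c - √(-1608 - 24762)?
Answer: 20736 - 3*I*√2930 ≈ 20736.0 - 162.39*I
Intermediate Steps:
c = 20736 (c = 144² = 20736)
c - √(-1608 - 24762) = 20736 - √(-1608 - 24762) = 20736 - √(-26370) = 20736 - 3*I*√2930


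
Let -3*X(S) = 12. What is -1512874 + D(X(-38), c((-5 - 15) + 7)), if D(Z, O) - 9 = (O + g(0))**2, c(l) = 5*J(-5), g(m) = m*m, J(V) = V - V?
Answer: -1512865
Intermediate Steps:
X(S) = -4 (X(S) = -1/3*12 = -4)
J(V) = 0
g(m) = m**2
c(l) = 0 (c(l) = 5*0 = 0)
D(Z, O) = 9 + O**2 (D(Z, O) = 9 + (O + 0**2)**2 = 9 + (O + 0)**2 = 9 + O**2)
-1512874 + D(X(-38), c((-5 - 15) + 7)) = -1512874 + (9 + 0**2) = -1512874 + (9 + 0) = -1512874 + 9 = -1512865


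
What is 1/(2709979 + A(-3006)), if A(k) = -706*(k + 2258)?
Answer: 1/3238067 ≈ 3.0883e-7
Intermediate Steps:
A(k) = -1594148 - 706*k (A(k) = -706*(2258 + k) = -1594148 - 706*k)
1/(2709979 + A(-3006)) = 1/(2709979 + (-1594148 - 706*(-3006))) = 1/(2709979 + (-1594148 + 2122236)) = 1/(2709979 + 528088) = 1/3238067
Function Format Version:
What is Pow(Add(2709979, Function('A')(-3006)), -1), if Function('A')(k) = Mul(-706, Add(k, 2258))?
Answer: Rational(1, 3238067) ≈ 3.0883e-7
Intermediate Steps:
Function('A')(k) = Add(-1594148, Mul(-706, k)) (Function('A')(k) = Mul(-706, Add(2258, k)) = Add(-1594148, Mul(-706, k)))
Pow(Add(2709979, Function('A')(-3006)), -1) = Pow(Add(2709979, Add(-1594148, Mul(-706, -3006))), -1) = Pow(Add(2709979, Add(-1594148, 2122236)), -1) = Pow(Add(2709979, 528088), -1) = Pow(3238067, -1) = Rational(1, 3238067)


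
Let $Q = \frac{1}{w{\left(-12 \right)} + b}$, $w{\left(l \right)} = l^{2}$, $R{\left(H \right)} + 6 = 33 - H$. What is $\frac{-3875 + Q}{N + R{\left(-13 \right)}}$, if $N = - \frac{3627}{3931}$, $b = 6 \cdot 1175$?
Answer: $- \frac{109583500319}{1105091922} \approx -99.162$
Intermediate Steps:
$R{\left(H \right)} = 27 - H$ ($R{\left(H \right)} = -6 - \left(-33 + H\right) = 27 - H$)
$b = 7050$
$N = - \frac{3627}{3931}$ ($N = \left(-3627\right) \frac{1}{3931} = - \frac{3627}{3931} \approx -0.92267$)
$Q = \frac{1}{7194}$ ($Q = \frac{1}{\left(-12\right)^{2} + 7050} = \frac{1}{144 + 7050} = \frac{1}{7194} \approx 0.000139$)
$\frac{-3875 + Q}{N + R{\left(-13 \right)}} = \frac{-3875 + \frac{1}{7194}}{- \frac{3627}{3931} + \left(27 - -13\right)} = - \frac{27876749}{7194 \left(- \frac{3627}{3931} + \left(27 + 13\right)\right)} = - \frac{27876749}{7194 \left(- \frac{3627}{3931} + 40\right)} = - \frac{27876749}{7194 \cdot \frac{153613}{3931}} = \left(- \frac{27876749}{7194}\right) \frac{3931}{153613} = - \frac{109583500319}{1105091922}$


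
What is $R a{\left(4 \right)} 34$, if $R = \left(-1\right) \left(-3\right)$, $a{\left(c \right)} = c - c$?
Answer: $0$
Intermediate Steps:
$a{\left(c \right)} = 0$
$R = 3$
$R a{\left(4 \right)} 34 = 3 \cdot 0 \cdot 34 = 0 \cdot 34 = 0$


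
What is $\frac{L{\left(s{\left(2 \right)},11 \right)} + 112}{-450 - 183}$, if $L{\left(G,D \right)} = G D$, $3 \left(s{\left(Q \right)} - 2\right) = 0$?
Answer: $- \frac{134}{633} \approx -0.21169$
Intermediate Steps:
$s{\left(Q \right)} = 2$ ($s{\left(Q \right)} = 2 + \frac{1}{3} \cdot 0 = 2 + 0 = 2$)
$L{\left(G,D \right)} = D G$
$\frac{L{\left(s{\left(2 \right)},11 \right)} + 112}{-450 - 183} = \frac{11 \cdot 2 + 112}{-450 - 183} = \frac{22 + 112}{-633} = 134 \left(- \frac{1}{633}\right) = - \frac{134}{633}$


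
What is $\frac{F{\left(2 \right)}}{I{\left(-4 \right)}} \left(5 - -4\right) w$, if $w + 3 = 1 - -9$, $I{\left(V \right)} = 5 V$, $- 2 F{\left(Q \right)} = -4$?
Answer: $- \frac{63}{10} \approx -6.3$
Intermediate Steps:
$F{\left(Q \right)} = 2$ ($F{\left(Q \right)} = \left(- \frac{1}{2}\right) \left(-4\right) = 2$)
$w = 7$ ($w = -3 + \left(1 - -9\right) = -3 + \left(1 + 9\right) = -3 + 10 = 7$)
$\frac{F{\left(2 \right)}}{I{\left(-4 \right)}} \left(5 - -4\right) w = \frac{2}{5 \left(-4\right)} \left(5 - -4\right) 7 = \frac{2}{-20} \left(5 + 4\right) 7 = 2 \left(- \frac{1}{20}\right) 9 \cdot 7 = \left(- \frac{1}{10}\right) 9 \cdot 7 = \left(- \frac{9}{10}\right) 7 = - \frac{63}{10}$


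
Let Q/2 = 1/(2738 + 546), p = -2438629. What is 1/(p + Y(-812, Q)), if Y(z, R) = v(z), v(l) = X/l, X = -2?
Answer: -406/990083373 ≈ -4.1007e-7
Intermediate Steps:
Q = 1/1642 (Q = 2/(2738 + 546) = 2/3284 = 2*(1/3284) = 1/1642 ≈ 0.00060901)
v(l) = -2/l
Y(z, R) = -2/z
1/(p + Y(-812, Q)) = 1/(-2438629 - 2/(-812)) = 1/(-2438629 - 2*(-1/812)) = 1/(-2438629 + 1/406) = 1/(-990083373/406) = -406/990083373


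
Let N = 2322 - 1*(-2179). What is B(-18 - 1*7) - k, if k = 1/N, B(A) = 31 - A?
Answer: 252055/4501 ≈ 56.000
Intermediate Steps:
N = 4501 (N = 2322 + 2179 = 4501)
k = 1/4501 ≈ 0.00022217
B(-18 - 1*7) - k = (31 - (-18 - 1*7)) - 1*1/4501 = (31 - (-18 - 7)) - 1/4501 = (31 - 1*(-25)) - 1/4501 = (31 + 25) - 1/4501 = 56 - 1/4501 = 252055/4501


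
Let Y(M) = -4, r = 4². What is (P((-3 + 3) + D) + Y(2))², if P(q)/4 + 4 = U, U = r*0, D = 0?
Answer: 400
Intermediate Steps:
r = 16
U = 0 (U = 16*0 = 0)
P(q) = -16 (P(q) = -16 + 4*0 = -16 + 0 = -16)
(P((-3 + 3) + D) + Y(2))² = (-16 - 4)² = (-20)² = 400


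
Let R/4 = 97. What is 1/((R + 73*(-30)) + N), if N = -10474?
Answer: -1/12276 ≈ -8.1460e-5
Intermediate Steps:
R = 388 (R = 4*97 = 388)
1/((R + 73*(-30)) + N) = 1/((388 + 73*(-30)) - 10474) = 1/((388 - 2190) - 10474) = 1/(-1802 - 10474) = 1/(-12276) = -1/12276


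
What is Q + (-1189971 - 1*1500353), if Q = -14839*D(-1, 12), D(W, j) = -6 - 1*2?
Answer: -2571612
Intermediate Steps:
D(W, j) = -8 (D(W, j) = -6 - 2 = -8)
Q = 118712 (Q = -14839*(-8) = 118712)
Q + (-1189971 - 1*1500353) = 118712 + (-1189971 - 1*1500353) = 118712 + (-1189971 - 1500353) = 118712 - 2690324 = -2571612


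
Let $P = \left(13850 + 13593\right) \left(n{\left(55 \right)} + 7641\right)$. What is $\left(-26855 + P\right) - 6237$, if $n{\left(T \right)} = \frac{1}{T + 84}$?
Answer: $\frac{29142610512}{139} \approx 2.0966 \cdot 10^{8}$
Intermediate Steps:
$n{\left(T \right)} = \frac{1}{84 + T}$
$P = \frac{29147210300}{139}$ ($P = \left(13850 + 13593\right) \left(\frac{1}{84 + 55} + 7641\right) = 27443 \left(\frac{1}{139} + 7641\right) = 27443 \cdot \frac{1062100}{139} = \frac{29147210300}{139} \approx 2.0969 \cdot 10^{8}$)
$\left(-26855 + P\right) - 6237 = \left(-26855 + \frac{29147210300}{139}\right) - 6237 = \frac{29143477455}{139} - 6237 = \frac{29142610512}{139}$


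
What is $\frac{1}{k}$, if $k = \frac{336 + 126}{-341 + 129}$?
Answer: $- \frac{106}{231} \approx -0.45887$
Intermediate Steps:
$k = - \frac{231}{106}$ ($k = \frac{462}{-212} = 462 \left(- \frac{1}{212}\right) = - \frac{231}{106} \approx -2.1792$)
$\frac{1}{k} = \frac{1}{- \frac{231}{106}} = - \frac{106}{231}$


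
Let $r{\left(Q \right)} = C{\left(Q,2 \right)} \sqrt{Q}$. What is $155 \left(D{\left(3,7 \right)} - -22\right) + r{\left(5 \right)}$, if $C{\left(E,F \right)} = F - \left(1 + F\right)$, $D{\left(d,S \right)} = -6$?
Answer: $2480 - \sqrt{5} \approx 2477.8$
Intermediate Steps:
$C{\left(E,F \right)} = -1$
$r{\left(Q \right)} = - \sqrt{Q}$
$155 \left(D{\left(3,7 \right)} - -22\right) + r{\left(5 \right)} = 155 \left(-6 - -22\right) - \sqrt{5} = 155 \left(-6 + 22\right) - \sqrt{5} = 155 \cdot 16 - \sqrt{5} = 2480 - \sqrt{5}$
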